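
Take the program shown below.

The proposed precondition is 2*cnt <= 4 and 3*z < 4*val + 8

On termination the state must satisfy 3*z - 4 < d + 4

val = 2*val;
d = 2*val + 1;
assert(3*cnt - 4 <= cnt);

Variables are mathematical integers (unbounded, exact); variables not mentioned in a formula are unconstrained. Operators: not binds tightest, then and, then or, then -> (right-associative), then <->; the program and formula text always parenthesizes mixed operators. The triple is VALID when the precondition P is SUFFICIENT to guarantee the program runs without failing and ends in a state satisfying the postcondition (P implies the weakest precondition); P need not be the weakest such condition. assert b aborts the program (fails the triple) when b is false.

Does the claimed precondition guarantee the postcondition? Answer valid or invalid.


Working backward. After the program, the postcondition 3*z - 4 < d + 4 must hold; in canonical form it is 3*z < d + 8.
Before assert 3*cnt - 4 <= cnt: 2*cnt <= 4 and 3*z < d + 8
Before d := 2*val + 1: 2*cnt <= 4 and 3*z < 2*val + 9
Before val := 2*val: 2*cnt <= 4 and 3*z < 4*val + 9
The weakest precondition is 2*cnt <= 4 and 3*z < 4*val + 9.
Check whether 2*cnt <= 4 and 3*z < 4*val + 8 implies it.
Every state satisfying the precondition satisfies the weakest precondition: the implication holds.
Answer: valid


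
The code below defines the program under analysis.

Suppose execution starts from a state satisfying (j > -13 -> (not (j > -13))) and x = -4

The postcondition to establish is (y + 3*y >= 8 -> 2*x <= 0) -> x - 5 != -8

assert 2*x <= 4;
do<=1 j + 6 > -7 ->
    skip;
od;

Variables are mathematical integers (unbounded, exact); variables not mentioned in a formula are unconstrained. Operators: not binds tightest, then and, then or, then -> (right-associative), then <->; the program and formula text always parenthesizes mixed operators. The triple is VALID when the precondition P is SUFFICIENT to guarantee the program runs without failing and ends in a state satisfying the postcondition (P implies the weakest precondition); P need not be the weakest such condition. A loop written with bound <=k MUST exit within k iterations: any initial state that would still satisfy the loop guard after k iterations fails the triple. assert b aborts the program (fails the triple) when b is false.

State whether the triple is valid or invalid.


Working backward. After the program, the postcondition (y + 3*y >= 8 -> 2*x <= 0) -> x - 5 != -8 must hold; in canonical form it is (4*y >= 8 -> 2*x <= 0) -> x != -3.
Before the loop (bound <=1), unroll the exhaustion recursion (WP_0 = exit-now case; WP_j = one more guarded iteration, up to j = 1):
  WP_0: (not (j > -13)) and ((4*y >= 8 -> 2*x <= 0) -> x != -3)
  WP_1: (j > -13 -> ((not (j > -13)) and ((4*y >= 8 -> 2*x <= 0) -> x != -3))) and ((not (j > -13)) -> ((4*y >= 8 -> 2*x <= 0) -> x != -3))
So before the loop: (j > -13 -> ((not (j > -13)) and ((4*y >= 8 -> 2*x <= 0) -> x != -3))) and ((not (j > -13)) -> ((4*y >= 8 -> 2*x <= 0) -> x != -3))
Before assert 2*x <= 4: 2*x <= 4 and (j > -13 -> ((not (j > -13)) and ((4*y >= 8 -> 2*x <= 0) -> x != -3))) and ((not (j > -13)) -> ((4*y >= 8 -> 2*x <= 0) -> x != -3))
The weakest precondition is 2*x <= 4 and (j > -13 -> ((not (j > -13)) and ((4*y >= 8 -> 2*x <= 0) -> x != -3))) and ((not (j > -13)) -> ((4*y >= 8 -> 2*x <= 0) -> x != -3)).
Check whether (j > -13 -> (not (j > -13))) and x = -4 implies it.
Every state satisfying the precondition satisfies the weakest precondition: the implication holds.
Answer: valid


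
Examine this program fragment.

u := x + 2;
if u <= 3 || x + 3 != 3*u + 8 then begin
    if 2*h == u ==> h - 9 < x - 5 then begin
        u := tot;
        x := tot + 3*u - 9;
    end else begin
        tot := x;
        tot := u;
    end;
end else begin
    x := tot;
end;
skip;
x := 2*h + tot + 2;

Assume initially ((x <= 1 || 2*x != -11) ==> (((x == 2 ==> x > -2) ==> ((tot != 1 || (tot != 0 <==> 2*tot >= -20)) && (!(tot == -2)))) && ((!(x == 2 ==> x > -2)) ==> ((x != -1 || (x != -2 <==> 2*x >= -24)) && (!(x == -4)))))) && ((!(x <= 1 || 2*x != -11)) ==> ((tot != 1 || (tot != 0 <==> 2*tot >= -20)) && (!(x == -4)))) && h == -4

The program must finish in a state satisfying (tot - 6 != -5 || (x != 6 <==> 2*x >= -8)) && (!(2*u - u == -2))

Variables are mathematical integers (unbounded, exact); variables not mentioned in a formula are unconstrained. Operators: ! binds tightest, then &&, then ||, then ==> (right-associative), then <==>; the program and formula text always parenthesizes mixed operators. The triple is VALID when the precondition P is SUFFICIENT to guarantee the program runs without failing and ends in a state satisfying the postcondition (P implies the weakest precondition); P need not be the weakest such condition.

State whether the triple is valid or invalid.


Working backward. After the program, the postcondition (tot - 6 != -5 || (x != 6 <==> 2*x >= -8)) && (!(2*u - u == -2)) must hold; in canonical form it is (tot != 1 || (x != 6 <==> 2*x >= -8)) && (!(u == -2)).
Before x := 2*h + tot + 2: (tot != 1 || (2*h + tot != 4 <==> 4*h + 2*tot >= -12)) && (!(u == -2))
Before skip: (tot != 1 || (2*h + tot != 4 <==> 4*h + 2*tot >= -12)) && (!(u == -2))
Then branch requires ((2*h == u ==> h < x + 4) ==> ((tot != 1 || (2*h + tot != 4 <==> 4*h + 2*tot >= -12)) && (!(tot == -2)))) && ((!(2*h == u ==> h < x + 4)) ==> ((u != 1 || (2*h + u != 4 <==> 4*h + 2*u >= -12)) && (!(u == -2)))); else branch requires (tot != 1 || (2*h + tot != 4 <==> 4*h + 2*tot >= -12)) && (!(u == -2)).
Before the if: ((u <= 3 || x != 3*u + 5) ==> (((2*h == u ==> h < x + 4) ==> ((tot != 1 || (2*h + tot != 4 <==> 4*h + 2*tot >= -12)) && (!(tot == -2)))) && ((!(2*h == u ==> h < x + 4)) ==> ((u != 1 || (2*h + u != 4 <==> 4*h + 2*u >= -12)) && (!(u == -2)))))) && ((!(u <= 3 || x != 3*u + 5)) ==> ((tot != 1 || (2*h + tot != 4 <==> 4*h + 2*tot >= -12)) && (!(u == -2))))
Before u := x + 2: ((x <= 1 || 2*x != -11) ==> (((2*h == x + 2 ==> h < x + 4) ==> ((tot != 1 || (2*h + tot != 4 <==> 4*h + 2*tot >= -12)) && (!(tot == -2)))) && ((!(2*h == x + 2 ==> h < x + 4)) ==> ((x != -1 || (2*h + x != 2 <==> 4*h + 2*x >= -16)) && (!(x == -4)))))) && ((!(x <= 1 || 2*x != -11)) ==> ((tot != 1 || (2*h + tot != 4 <==> 4*h + 2*tot >= -12)) && (!(x == -4))))
The weakest precondition is ((x <= 1 || 2*x != -11) ==> (((2*h == x + 2 ==> h < x + 4) ==> ((tot != 1 || (2*h + tot != 4 <==> 4*h + 2*tot >= -12)) && (!(tot == -2)))) && ((!(2*h == x + 2 ==> h < x + 4)) ==> ((x != -1 || (2*h + x != 2 <==> 4*h + 2*x >= -16)) && (!(x == -4)))))) && ((!(x <= 1 || 2*x != -11)) ==> ((tot != 1 || (2*h + tot != 4 <==> 4*h + 2*tot >= -12)) && (!(x == -4)))).
Check whether ((x <= 1 || 2*x != -11) ==> (((x == 2 ==> x > -2) ==> ((tot != 1 || (tot != 0 <==> 2*tot >= -20)) && (!(tot == -2)))) && ((!(x == 2 ==> x > -2)) ==> ((x != -1 || (x != -2 <==> 2*x >= -24)) && (!(x == -4)))))) && ((!(x <= 1 || 2*x != -11)) ==> ((tot != 1 || (tot != 0 <==> 2*tot >= -20)) && (!(x == -4)))) && h == -4 implies it.
Countermodel: at the initial state h = -4, tot = 1, x = -9, the precondition holds but the weakest precondition fails.
Answer: invalid


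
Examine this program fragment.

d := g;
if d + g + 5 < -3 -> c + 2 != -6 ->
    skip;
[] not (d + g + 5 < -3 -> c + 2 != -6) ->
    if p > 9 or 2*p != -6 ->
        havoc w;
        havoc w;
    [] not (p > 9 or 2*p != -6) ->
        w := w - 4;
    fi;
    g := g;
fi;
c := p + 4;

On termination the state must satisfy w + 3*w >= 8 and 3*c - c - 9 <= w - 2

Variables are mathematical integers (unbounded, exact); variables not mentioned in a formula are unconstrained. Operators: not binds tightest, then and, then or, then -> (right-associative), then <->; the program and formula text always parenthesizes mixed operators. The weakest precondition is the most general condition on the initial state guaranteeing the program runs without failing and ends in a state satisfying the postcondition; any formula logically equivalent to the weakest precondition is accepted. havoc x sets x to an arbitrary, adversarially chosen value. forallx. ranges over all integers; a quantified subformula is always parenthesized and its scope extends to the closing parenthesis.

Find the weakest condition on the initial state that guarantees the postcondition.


Working backward. After the program, the postcondition w + 3*w >= 8 and 3*c - c - 9 <= w - 2 must hold; in canonical form it is 4*w >= 8 and 2*c <= w + 7.
Before c := p + 4: 4*w >= 8 and 2*p <= w - 1
Then branch requires 4*w >= 8 and 2*p <= w - 1; else branch requires ((p > 9 or 2*p != -6) -> (forall w_1. (4*w_1 >= 8 and 2*p <= w_1 - 1))) and ((not (p > 9 or 2*p != -6)) -> (4*w >= 24 and 2*p <= w - 5)).
Before the if: ((d + g < -8 -> c != -8) -> (4*w >= 8 and 2*p <= w - 1)) and ((not (d + g < -8 -> c != -8)) -> (((p > 9 or 2*p != -6) -> (forall w_1. (4*w_1 >= 8 and 2*p <= w_1 - 1))) and ((not (p > 9 or 2*p != -6)) -> (4*w >= 24 and 2*p <= w - 5))))
Before d := g: ((2*g < -8 -> c != -8) -> (4*w >= 8 and 2*p <= w - 1)) and ((not (2*g < -8 -> c != -8)) -> (((p > 9 or 2*p != -6) -> (forall w_1. (4*w_1 >= 8 and 2*p <= w_1 - 1))) and ((not (p > 9 or 2*p != -6)) -> (4*w >= 24 and 2*p <= w - 5))))
Answer: WP = ((2*g < -8 -> c != -8) -> (4*w >= 8 and 2*p <= w - 1)) and ((not (2*g < -8 -> c != -8)) -> (((p > 9 or 2*p != -6) -> (forall w_1. (4*w_1 >= 8 and 2*p <= w_1 - 1))) and ((not (p > 9 or 2*p != -6)) -> (4*w >= 24 and 2*p <= w - 5))))


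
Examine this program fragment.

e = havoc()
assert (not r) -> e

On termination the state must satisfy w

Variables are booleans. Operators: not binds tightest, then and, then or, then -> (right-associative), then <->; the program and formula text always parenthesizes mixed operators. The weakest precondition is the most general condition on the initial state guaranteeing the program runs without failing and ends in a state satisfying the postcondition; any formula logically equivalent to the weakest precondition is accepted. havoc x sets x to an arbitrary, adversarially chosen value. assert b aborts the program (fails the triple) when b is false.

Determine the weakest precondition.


Working backward. After the program, w must hold.
Before assert (not r) -> e: ((not r) -> e) and w
Before havoc e: w and r
Answer: WP = w and r


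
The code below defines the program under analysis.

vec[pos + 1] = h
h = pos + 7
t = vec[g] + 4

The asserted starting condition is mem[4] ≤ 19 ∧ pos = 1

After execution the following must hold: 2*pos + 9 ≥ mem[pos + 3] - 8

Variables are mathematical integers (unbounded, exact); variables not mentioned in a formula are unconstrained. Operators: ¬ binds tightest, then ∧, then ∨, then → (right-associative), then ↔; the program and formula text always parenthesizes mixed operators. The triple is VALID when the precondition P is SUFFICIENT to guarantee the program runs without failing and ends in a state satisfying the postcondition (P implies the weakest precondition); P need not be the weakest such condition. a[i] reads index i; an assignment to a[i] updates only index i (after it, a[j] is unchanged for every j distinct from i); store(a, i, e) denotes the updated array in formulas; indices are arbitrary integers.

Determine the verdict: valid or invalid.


Working backward. After the program, the postcondition 2*pos + 9 ≥ mem[pos + 3] - 8 must hold; in canonical form it is 2*pos ≥ mem[pos + 3] - 17.
Before t := vec[g] + 4: 2*pos ≥ mem[pos + 3] - 17
Before h := pos + 7: 2*pos ≥ mem[pos + 3] - 17
Before vec[pos + 1] := h: 2*pos ≥ mem[pos + 3] - 17
The weakest precondition is 2*pos ≥ mem[pos + 3] - 17.
Check whether mem[4] ≤ 19 ∧ pos = 1 implies it.
Every state satisfying the precondition satisfies the weakest precondition: the implication holds.
Answer: valid


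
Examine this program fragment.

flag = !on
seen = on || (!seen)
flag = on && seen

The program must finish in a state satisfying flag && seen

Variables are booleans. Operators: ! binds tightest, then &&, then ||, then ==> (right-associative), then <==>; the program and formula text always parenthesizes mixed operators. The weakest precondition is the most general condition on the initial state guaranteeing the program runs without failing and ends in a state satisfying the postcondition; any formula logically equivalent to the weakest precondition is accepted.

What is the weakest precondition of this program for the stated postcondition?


Working backward. After the program, flag && seen must hold.
Before flag := on && seen: on && seen
Before seen := on || (!seen): on && (on || (!seen))
Before flag := !on: on && (on || (!seen))
Answer: WP = on && (on || (!seen))


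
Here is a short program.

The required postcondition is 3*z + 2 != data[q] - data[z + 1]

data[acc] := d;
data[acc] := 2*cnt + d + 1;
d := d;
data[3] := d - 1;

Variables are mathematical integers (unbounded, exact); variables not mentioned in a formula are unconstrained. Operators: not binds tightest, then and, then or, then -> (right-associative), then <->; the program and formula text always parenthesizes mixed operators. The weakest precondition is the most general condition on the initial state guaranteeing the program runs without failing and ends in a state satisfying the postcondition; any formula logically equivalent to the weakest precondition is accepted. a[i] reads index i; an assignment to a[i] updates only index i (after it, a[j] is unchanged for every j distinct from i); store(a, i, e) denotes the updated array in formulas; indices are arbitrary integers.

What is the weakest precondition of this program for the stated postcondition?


Working backward. After the program, the postcondition 3*z + 2 != data[q] - data[z + 1] must hold; in canonical form it is data[z + 1] + 3*z != data[q] - 2.
Before data[3] := d - 1: store(data, 3, d - 1)[z + 1] + 3*z != store(data, 3, d - 1)[q] - 2
Before d := d: store(data, 3, d - 1)[z + 1] + 3*z != store(data, 3, d - 1)[q] - 2
Before data[acc] := 2*cnt + d + 1: store(store(data, acc, 2*cnt + d + 1), 3, d - 1)[z + 1] + 3*z != store(store(data, acc, 2*cnt + d + 1), 3, d - 1)[q] - 2
Before data[acc] := d: store(store(store(data, acc, d), acc, 2*cnt + d + 1), 3, d - 1)[z + 1] + 3*z != store(store(store(data, acc, d), acc, 2*cnt + d + 1), 3, d - 1)[q] - 2
Answer: WP = store(store(store(data, acc, d), acc, 2*cnt + d + 1), 3, d - 1)[z + 1] + 3*z != store(store(store(data, acc, d), acc, 2*cnt + d + 1), 3, d - 1)[q] - 2


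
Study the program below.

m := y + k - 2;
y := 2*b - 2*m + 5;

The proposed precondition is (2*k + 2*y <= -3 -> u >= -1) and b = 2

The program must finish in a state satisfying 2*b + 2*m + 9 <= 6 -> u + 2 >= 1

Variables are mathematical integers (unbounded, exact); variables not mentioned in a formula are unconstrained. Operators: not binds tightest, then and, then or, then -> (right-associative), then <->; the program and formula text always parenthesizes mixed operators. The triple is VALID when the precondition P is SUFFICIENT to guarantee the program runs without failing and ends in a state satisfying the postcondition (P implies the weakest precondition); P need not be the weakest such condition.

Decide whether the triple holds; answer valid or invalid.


Working backward. After the program, the postcondition 2*b + 2*m + 9 <= 6 -> u + 2 >= 1 must hold; in canonical form it is 2*b + 2*m <= -3 -> u >= -1.
Before y := 2*b - 2*m + 5: 2*b + 2*m <= -3 -> u >= -1
Before m := y + k - 2: 2*b + 2*k + 2*y <= 1 -> u >= -1
The weakest precondition is 2*b + 2*k + 2*y <= 1 -> u >= -1.
Check whether (2*k + 2*y <= -3 -> u >= -1) and b = 2 implies it.
Every state satisfying the precondition satisfies the weakest precondition: the implication holds.
Answer: valid


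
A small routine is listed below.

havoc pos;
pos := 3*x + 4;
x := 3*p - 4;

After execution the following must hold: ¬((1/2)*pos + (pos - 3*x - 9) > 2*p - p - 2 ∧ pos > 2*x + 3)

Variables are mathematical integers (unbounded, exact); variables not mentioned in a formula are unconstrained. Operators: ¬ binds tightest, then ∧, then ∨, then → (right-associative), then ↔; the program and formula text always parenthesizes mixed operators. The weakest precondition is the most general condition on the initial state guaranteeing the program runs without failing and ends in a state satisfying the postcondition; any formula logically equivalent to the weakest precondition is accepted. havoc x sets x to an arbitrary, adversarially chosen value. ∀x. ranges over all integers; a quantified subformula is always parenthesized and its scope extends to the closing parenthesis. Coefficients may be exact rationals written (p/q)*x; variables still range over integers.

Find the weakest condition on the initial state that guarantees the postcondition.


Working backward. After the program, the postcondition ¬((1/2)*pos + (pos - 3*x - 9) > 2*p - p - 2 ∧ pos > 2*x + 3) must hold; in canonical form it is ¬((3/2)*pos > p + 3*x + 7 ∧ pos > 2*x + 3).
Before x := 3*p - 4: ¬((3/2)*pos > 10*p - 5 ∧ pos > 6*p - 5)
Before pos := 3*x + 4: ¬((9/2)*x > 10*p - 11 ∧ 3*x > 6*p - 9)
Before havoc pos: ¬((9/2)*x > 10*p - 11 ∧ 3*x > 6*p - 9)
Answer: WP = ¬((9/2)*x > 10*p - 11 ∧ 3*x > 6*p - 9)


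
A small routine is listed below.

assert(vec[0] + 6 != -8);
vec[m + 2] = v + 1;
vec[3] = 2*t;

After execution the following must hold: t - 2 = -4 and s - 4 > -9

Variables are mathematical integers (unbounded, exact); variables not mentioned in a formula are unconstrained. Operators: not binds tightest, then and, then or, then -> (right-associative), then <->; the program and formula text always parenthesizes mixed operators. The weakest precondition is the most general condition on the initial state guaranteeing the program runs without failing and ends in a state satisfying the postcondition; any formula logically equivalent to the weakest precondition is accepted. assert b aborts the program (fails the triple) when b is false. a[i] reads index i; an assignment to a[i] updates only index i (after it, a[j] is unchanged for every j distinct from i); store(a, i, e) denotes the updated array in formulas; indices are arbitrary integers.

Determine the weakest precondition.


Working backward. After the program, the postcondition t - 2 = -4 and s - 4 > -9 must hold; in canonical form it is t = -2 and s > -5.
Before vec[3] := 2*t: t = -2 and s > -5
Before vec[m + 2] := v + 1: t = -2 and s > -5
Before assert vec[0] + 6 != -8: vec[0] != -14 and t = -2 and s > -5
Answer: WP = vec[0] != -14 and t = -2 and s > -5


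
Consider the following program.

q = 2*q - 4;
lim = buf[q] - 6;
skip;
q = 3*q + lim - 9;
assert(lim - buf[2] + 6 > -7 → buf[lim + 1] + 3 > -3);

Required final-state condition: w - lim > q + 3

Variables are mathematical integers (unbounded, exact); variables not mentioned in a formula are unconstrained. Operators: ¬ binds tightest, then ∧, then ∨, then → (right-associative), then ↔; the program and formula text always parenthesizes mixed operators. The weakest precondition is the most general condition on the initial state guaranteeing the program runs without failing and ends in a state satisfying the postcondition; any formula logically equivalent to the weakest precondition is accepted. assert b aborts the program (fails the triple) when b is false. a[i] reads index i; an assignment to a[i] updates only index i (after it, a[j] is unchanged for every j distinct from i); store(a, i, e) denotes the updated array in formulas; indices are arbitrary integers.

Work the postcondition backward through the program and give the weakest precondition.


Working backward. After the program, the postcondition w - lim > q + 3 must hold; in canonical form it is w > lim + q + 3.
Before assert lim - buf[2] + 6 > -7 → buf[lim + 1] + 3 > -3: (lim > buf[2] - 13 → buf[lim + 1] > -6) ∧ w > lim + q + 3
Before q := 3*q + lim - 9: (lim > buf[2] - 13 → buf[lim + 1] > -6) ∧ w > 2*lim + 3*q - 6
Before skip: (lim > buf[2] - 13 → buf[lim + 1] > -6) ∧ w > 2*lim + 3*q - 6
Before lim := buf[q] - 6: (buf[q] > buf[2] - 7 → buf[buf[q] - 5] > -6) ∧ w > 2*buf[q] + 3*q - 18
Before q := 2*q - 4: (buf[2*q - 4] > buf[2] - 7 → buf[buf[2*q - 4] - 5] > -6) ∧ w > 2*buf[2*q - 4] + 6*q - 30
Answer: WP = (buf[2*q - 4] > buf[2] - 7 → buf[buf[2*q - 4] - 5] > -6) ∧ w > 2*buf[2*q - 4] + 6*q - 30


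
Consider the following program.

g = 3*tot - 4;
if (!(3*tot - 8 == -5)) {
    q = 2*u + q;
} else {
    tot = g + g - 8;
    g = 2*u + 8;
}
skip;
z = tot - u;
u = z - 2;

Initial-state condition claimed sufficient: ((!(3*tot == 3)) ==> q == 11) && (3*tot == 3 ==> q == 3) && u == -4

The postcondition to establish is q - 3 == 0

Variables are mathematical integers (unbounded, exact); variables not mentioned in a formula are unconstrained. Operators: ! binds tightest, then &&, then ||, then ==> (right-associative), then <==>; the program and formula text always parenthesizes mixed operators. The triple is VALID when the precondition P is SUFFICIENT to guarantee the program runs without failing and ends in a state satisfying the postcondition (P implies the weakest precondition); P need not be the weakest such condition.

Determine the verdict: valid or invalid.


Working backward. After the program, the postcondition q - 3 == 0 must hold; in canonical form it is q == 3.
Before u := z - 2: q == 3
Before z := tot - u: q == 3
Before skip: q == 3
Then branch requires q + 2*u == 3; else branch requires q == 3.
Before the if: ((!(3*tot == 3)) ==> q + 2*u == 3) && (3*tot == 3 ==> q == 3)
Before g := 3*tot - 4: ((!(3*tot == 3)) ==> q + 2*u == 3) && (3*tot == 3 ==> q == 3)
The weakest precondition is ((!(3*tot == 3)) ==> q + 2*u == 3) && (3*tot == 3 ==> q == 3).
Check whether ((!(3*tot == 3)) ==> q == 11) && (3*tot == 3 ==> q == 3) && u == -4 implies it.
Every state satisfying the precondition satisfies the weakest precondition: the implication holds.
Answer: valid


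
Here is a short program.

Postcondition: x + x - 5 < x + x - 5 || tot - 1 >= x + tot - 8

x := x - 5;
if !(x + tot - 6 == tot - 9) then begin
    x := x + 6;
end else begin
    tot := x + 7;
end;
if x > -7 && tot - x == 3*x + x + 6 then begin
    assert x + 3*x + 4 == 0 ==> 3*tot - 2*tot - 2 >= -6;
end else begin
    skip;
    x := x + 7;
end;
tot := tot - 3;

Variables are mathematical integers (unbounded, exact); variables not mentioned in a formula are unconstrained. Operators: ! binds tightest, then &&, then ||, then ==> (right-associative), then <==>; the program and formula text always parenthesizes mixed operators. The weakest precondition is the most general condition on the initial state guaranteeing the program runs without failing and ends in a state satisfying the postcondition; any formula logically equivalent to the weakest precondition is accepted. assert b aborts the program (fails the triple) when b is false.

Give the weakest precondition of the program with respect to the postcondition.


Working backward. After the program, the postcondition x + x - 5 < x + x - 5 || tot - 1 >= x + tot - 8 must hold; in canonical form it is x <= 7.
Before tot := tot - 3: x <= 7
Then branch requires (4*x == -4 ==> tot >= -4) && x <= 7; else branch requires x <= 0.
Before the if: ((x > -7 && tot == 5*x + 6) ==> ((4*x == -4 ==> tot >= -4) && x <= 7)) && ((!(x > -7 && tot == 5*x + 6)) ==> x <= 0)
Then branch requires ((x > -13 && tot == 5*x + 36) ==> ((4*x == -28 ==> tot >= -4) && x <= 1)) && ((!(x > -13 && tot == 5*x + 36)) ==> x <= -6); else branch requires ((x > -7 && 4*x == 1) ==> ((4*x == -4 ==> x >= -11) && x <= 7)) && ((!(x > -7 && 4*x == 1)) ==> x <= 0).
Before the if: ((!(x == -3)) ==> (((x > -13 && tot == 5*x + 36) ==> ((4*x == -28 ==> tot >= -4) && x <= 1)) && ((!(x > -13 && tot == 5*x + 36)) ==> x <= -6))) && (x == -3 ==> (((x > -7 && 4*x == 1) ==> ((4*x == -4 ==> x >= -11) && x <= 7)) && ((!(x > -7 && 4*x == 1)) ==> x <= 0)))
Before x := x - 5: ((!(x == 2)) ==> (((x > -8 && tot == 5*x + 11) ==> ((4*x == -8 ==> tot >= -4) && x <= 6)) && ((!(x > -8 && tot == 5*x + 11)) ==> x <= -1))) && (x == 2 ==> (((x > -2 && 4*x == 21) ==> ((4*x == 16 ==> x >= -6) && x <= 12)) && ((!(x > -2 && 4*x == 21)) ==> x <= 5)))
Answer: WP = ((!(x == 2)) ==> (((x > -8 && tot == 5*x + 11) ==> ((4*x == -8 ==> tot >= -4) && x <= 6)) && ((!(x > -8 && tot == 5*x + 11)) ==> x <= -1))) && (x == 2 ==> (((x > -2 && 4*x == 21) ==> ((4*x == 16 ==> x >= -6) && x <= 12)) && ((!(x > -2 && 4*x == 21)) ==> x <= 5)))


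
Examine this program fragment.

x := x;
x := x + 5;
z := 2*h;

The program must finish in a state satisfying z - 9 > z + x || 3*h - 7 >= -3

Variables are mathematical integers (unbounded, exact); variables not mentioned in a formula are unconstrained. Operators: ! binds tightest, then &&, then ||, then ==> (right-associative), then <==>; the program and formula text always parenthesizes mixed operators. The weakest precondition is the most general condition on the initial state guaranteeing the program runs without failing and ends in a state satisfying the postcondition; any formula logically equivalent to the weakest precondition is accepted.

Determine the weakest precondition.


Working backward. After the program, the postcondition z - 9 > z + x || 3*h - 7 >= -3 must hold; in canonical form it is x < -9 || 3*h >= 4.
Before z := 2*h: x < -9 || 3*h >= 4
Before x := x + 5: x < -14 || 3*h >= 4
Before x := x: x < -14 || 3*h >= 4
Answer: WP = x < -14 || 3*h >= 4


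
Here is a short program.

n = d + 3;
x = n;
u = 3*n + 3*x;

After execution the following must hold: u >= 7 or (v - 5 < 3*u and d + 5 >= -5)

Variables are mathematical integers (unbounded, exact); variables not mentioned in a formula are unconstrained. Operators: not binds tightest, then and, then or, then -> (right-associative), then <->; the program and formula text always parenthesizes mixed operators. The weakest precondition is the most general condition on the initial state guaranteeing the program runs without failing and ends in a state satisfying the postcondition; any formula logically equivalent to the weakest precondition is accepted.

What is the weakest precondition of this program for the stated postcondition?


Working backward. After the program, the postcondition u >= 7 or (v - 5 < 3*u and d + 5 >= -5) must hold; in canonical form it is u >= 7 or (v < 3*u + 5 and d >= -10).
Before u := 3*n + 3*x: 3*n + 3*x >= 7 or (v < 9*n + 9*x + 5 and d >= -10)
Before x := n: 6*n >= 7 or (v < 18*n + 5 and d >= -10)
Before n := d + 3: 6*d >= -11 or (v < 18*d + 59 and d >= -10)
Answer: WP = 6*d >= -11 or (v < 18*d + 59 and d >= -10)


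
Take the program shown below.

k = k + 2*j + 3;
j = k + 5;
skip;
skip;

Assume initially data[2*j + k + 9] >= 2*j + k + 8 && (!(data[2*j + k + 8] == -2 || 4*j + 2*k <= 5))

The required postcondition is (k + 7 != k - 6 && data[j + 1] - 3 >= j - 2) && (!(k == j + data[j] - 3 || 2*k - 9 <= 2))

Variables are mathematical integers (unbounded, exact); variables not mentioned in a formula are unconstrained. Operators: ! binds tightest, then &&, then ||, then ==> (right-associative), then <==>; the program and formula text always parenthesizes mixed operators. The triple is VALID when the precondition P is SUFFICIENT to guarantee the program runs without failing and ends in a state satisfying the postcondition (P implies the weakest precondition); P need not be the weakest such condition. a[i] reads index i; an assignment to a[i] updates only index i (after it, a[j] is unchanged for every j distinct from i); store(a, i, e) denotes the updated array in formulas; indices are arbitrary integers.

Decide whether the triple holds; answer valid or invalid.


Working backward. After the program, the postcondition (k + 7 != k - 6 && data[j + 1] - 3 >= j - 2) && (!(k == j + data[j] - 3 || 2*k - 9 <= 2)) must hold; in canonical form it is data[j + 1] >= j + 1 && (!(k == data[j] + j - 3 || 2*k <= 11)).
Before skip: data[j + 1] >= j + 1 && (!(k == data[j] + j - 3 || 2*k <= 11))
Before skip: data[j + 1] >= j + 1 && (!(k == data[j] + j - 3 || 2*k <= 11))
Before j := k + 5: data[k + 6] >= k + 6 && (!(data[k + 5] == -2 || 2*k <= 11))
Before k := k + 2*j + 3: data[2*j + k + 9] >= 2*j + k + 9 && (!(data[2*j + k + 8] == -2 || 4*j + 2*k <= 5))
The weakest precondition is data[2*j + k + 9] >= 2*j + k + 9 && (!(data[2*j + k + 8] == -2 || 4*j + 2*k <= 5)).
Check whether data[2*j + k + 9] >= 2*j + k + 8 && (!(data[2*j + k + 8] == -2 || 4*j + 2*k <= 5)) implies it.
Countermodel: at the initial state data = {[11] = 7, [12] = 11, elsewhere 11}, j = 1, k = 1, the precondition holds but the weakest precondition fails.
Answer: invalid


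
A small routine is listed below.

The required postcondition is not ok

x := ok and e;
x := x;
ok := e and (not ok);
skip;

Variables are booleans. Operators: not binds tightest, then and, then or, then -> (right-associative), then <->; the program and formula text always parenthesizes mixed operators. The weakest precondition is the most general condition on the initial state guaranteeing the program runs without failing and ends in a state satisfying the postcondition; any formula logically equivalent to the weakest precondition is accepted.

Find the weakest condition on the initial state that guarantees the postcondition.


Working backward. After the program, not ok must hold.
Before skip: not ok
Before ok := e and (not ok): not (e and (not ok))
Before x := x: not (e and (not ok))
Before x := ok and e: not (e and (not ok))
Answer: WP = not (e and (not ok))


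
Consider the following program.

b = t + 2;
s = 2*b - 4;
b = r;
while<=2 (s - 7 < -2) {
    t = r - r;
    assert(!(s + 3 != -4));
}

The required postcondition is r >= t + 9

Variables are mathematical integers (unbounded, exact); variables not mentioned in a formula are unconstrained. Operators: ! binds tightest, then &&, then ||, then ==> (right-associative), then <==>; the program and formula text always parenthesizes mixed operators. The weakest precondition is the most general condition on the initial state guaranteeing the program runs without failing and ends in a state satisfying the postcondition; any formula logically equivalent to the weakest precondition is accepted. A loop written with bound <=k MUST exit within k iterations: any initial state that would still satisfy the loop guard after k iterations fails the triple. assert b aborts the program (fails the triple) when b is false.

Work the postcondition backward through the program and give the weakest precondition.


Working backward. After the program, r >= t + 9 must hold.
Before the loop (bound <=2), unroll the exhaustion recursion (WP_0 = exit-now case; WP_j = one more guarded iteration, up to j = 2):
  WP_0: (!(s < 5)) && r >= t + 9
  WP_1: (s < 5 ==> ((!(s != -7)) && (!(s < 5)) && r >= 9)) && ((!(s < 5)) ==> r >= t + 9)
  WP_2: (s < 5 ==> ((!(s != -7)) && (s < 5 ==> ((!(s != -7)) && (!(s < 5)) && r >= 9)) && ((!(s < 5)) ==> r >= 9))) && ((!(s < 5)) ==> r >= t + 9)
So before the loop: (s < 5 ==> ((!(s != -7)) && (s < 5 ==> ((!(s != -7)) && (!(s < 5)) && r >= 9)) && ((!(s < 5)) ==> r >= 9))) && ((!(s < 5)) ==> r >= t + 9)
Before b := r: (s < 5 ==> ((!(s != -7)) && (s < 5 ==> ((!(s != -7)) && (!(s < 5)) && r >= 9)) && ((!(s < 5)) ==> r >= 9))) && ((!(s < 5)) ==> r >= t + 9)
Before s := 2*b - 4: (2*b < 9 ==> ((!(2*b != -3)) && (2*b < 9 ==> ((!(2*b != -3)) && (!(2*b < 9)) && r >= 9)) && ((!(2*b < 9)) ==> r >= 9))) && ((!(2*b < 9)) ==> r >= t + 9)
Before b := t + 2: (2*t < 5 ==> ((!(2*t != -7)) && (2*t < 5 ==> ((!(2*t != -7)) && (!(2*t < 5)) && r >= 9)) && ((!(2*t < 5)) ==> r >= 9))) && ((!(2*t < 5)) ==> r >= t + 9)
Answer: WP = (2*t < 5 ==> ((!(2*t != -7)) && (2*t < 5 ==> ((!(2*t != -7)) && (!(2*t < 5)) && r >= 9)) && ((!(2*t < 5)) ==> r >= 9))) && ((!(2*t < 5)) ==> r >= t + 9)


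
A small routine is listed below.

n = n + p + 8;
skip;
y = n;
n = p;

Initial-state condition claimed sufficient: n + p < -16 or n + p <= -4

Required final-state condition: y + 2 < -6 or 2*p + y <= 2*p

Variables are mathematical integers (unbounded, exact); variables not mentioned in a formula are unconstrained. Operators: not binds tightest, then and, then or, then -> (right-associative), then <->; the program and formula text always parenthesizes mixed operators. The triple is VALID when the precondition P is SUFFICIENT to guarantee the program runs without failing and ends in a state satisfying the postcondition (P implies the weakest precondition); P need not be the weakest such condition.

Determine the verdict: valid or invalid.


Working backward. After the program, the postcondition y + 2 < -6 or 2*p + y <= 2*p must hold; in canonical form it is y < -8 or y <= 0.
Before n := p: y < -8 or y <= 0
Before y := n: n < -8 or n <= 0
Before skip: n < -8 or n <= 0
Before n := n + p + 8: n + p < -16 or n + p <= -8
The weakest precondition is n + p < -16 or n + p <= -8.
Check whether n + p < -16 or n + p <= -4 implies it.
Countermodel: at the initial state n = -7, p = 0, the precondition holds but the weakest precondition fails.
Answer: invalid


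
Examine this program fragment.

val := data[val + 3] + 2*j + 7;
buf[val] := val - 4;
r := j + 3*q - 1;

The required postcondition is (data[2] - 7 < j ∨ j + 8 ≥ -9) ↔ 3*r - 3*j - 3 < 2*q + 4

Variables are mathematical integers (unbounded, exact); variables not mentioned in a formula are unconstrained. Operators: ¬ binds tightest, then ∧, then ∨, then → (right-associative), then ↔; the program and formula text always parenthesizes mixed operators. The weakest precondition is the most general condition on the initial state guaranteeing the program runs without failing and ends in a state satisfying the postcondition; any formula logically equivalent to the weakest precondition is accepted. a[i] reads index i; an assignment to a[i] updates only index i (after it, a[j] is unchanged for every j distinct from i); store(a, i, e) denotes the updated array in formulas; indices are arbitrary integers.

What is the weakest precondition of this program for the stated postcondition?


Working backward. After the program, the postcondition (data[2] - 7 < j ∨ j + 8 ≥ -9) ↔ 3*r - 3*j - 3 < 2*q + 4 must hold; in canonical form it is (data[2] < j + 7 ∨ j ≥ -17) ↔ 3*r < 3*j + 2*q + 7.
Before r := j + 3*q - 1: (data[2] < j + 7 ∨ j ≥ -17) ↔ 7*q < 10
Before buf[val] := val - 4: (data[2] < j + 7 ∨ j ≥ -17) ↔ 7*q < 10
Before val := data[val + 3] + 2*j + 7: (data[2] < j + 7 ∨ j ≥ -17) ↔ 7*q < 10
Answer: WP = (data[2] < j + 7 ∨ j ≥ -17) ↔ 7*q < 10


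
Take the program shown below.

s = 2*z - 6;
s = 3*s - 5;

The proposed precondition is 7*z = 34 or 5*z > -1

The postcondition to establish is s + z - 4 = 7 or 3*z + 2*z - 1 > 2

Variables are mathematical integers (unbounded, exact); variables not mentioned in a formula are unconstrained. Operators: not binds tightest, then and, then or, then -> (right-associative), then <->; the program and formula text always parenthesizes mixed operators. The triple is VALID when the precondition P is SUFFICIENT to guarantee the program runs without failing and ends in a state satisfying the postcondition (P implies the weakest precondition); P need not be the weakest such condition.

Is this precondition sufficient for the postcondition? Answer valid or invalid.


Working backward. After the program, the postcondition s + z - 4 = 7 or 3*z + 2*z - 1 > 2 must hold; in canonical form it is s + z = 11 or 5*z > 3.
Before s := 3*s - 5: 3*s + z = 16 or 5*z > 3
Before s := 2*z - 6: 7*z = 34 or 5*z > 3
The weakest precondition is 7*z = 34 or 5*z > 3.
Check whether 7*z = 34 or 5*z > -1 implies it.
Countermodel: at the initial state z = 0, the precondition holds but the weakest precondition fails.
Answer: invalid


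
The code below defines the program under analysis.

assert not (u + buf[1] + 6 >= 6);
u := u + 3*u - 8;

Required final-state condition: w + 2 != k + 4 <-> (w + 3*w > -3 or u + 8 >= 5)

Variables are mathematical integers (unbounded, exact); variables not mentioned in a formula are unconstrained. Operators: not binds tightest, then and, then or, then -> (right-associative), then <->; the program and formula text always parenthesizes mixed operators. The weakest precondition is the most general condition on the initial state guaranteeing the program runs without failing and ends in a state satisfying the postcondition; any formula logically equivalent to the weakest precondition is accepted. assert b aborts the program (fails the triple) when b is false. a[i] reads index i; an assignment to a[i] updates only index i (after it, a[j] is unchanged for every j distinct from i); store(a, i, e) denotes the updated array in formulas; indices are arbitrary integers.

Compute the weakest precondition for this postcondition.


Working backward. After the program, the postcondition w + 2 != k + 4 <-> (w + 3*w > -3 or u + 8 >= 5) must hold; in canonical form it is w != k + 2 <-> (4*w > -3 or u >= -3).
Before u := u + 3*u - 8: w != k + 2 <-> (4*w > -3 or 4*u >= 5)
Before assert not (u + buf[1] + 6 >= 6): (not (buf[1] + u >= 0)) and (w != k + 2 <-> (4*w > -3 or 4*u >= 5))
Answer: WP = (not (buf[1] + u >= 0)) and (w != k + 2 <-> (4*w > -3 or 4*u >= 5))


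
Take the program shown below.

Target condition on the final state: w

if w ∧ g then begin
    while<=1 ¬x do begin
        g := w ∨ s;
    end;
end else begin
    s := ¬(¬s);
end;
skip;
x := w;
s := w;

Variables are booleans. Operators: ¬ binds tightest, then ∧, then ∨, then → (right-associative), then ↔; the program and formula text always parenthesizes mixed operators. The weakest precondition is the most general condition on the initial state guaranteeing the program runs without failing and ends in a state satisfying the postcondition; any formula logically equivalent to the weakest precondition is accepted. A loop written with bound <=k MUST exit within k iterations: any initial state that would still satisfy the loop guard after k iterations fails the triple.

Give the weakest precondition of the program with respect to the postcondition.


Working backward. After the program, w must hold.
Before s := w: w
Before x := w: w
Before skip: w
Then branch requires ((¬x) → (x ∧ w)) ∧ (x → w); else branch requires w.
Before the if: ((w ∧ g) → (((¬x) → (x ∧ w)) ∧ (x → w))) ∧ ((¬(w ∧ g)) → w)
Answer: WP = ((w ∧ g) → (((¬x) → (x ∧ w)) ∧ (x → w))) ∧ ((¬(w ∧ g)) → w)


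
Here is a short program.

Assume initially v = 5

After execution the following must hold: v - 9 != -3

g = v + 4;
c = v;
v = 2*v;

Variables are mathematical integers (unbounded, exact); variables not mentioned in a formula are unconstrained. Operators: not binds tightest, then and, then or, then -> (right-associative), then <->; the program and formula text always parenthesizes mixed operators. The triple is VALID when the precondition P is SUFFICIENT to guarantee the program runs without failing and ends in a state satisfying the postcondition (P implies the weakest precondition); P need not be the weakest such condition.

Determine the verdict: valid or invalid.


Working backward. After the program, the postcondition v - 9 != -3 must hold; in canonical form it is v != 6.
Before v := 2*v: 2*v != 6
Before c := v: 2*v != 6
Before g := v + 4: 2*v != 6
The weakest precondition is 2*v != 6.
Check whether v = 5 implies it.
Every state satisfying the precondition satisfies the weakest precondition: the implication holds.
Answer: valid


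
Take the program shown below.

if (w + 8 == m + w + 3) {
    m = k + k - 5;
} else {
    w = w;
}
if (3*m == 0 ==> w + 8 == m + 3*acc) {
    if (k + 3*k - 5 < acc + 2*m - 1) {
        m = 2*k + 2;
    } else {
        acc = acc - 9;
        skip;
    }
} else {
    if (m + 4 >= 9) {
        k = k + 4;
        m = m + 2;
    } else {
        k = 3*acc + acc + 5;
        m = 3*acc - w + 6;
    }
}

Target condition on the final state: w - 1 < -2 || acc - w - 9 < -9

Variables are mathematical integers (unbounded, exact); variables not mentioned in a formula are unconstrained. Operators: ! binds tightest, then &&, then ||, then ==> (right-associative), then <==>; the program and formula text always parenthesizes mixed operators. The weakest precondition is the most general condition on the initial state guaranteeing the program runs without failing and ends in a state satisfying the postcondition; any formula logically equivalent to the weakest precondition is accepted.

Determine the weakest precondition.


Working backward. After the program, the postcondition w - 1 < -2 || acc - w - 9 < -9 must hold; in canonical form it is w < -1 || acc < w.
Then branch requires (4*k < acc + 2*m + 4 ==> (w < -1 || acc < w)) && ((!(4*k < acc + 2*m + 4)) ==> (w < -1 || acc < w + 9)); else branch requires (m >= 5 ==> (w < -1 || acc < w)) && ((!(m >= 5)) ==> (w < -1 || acc < w)).
Before the if: ((3*m == 0 ==> w == 3*acc + m - 8) ==> ((4*k < acc + 2*m + 4 ==> (w < -1 || acc < w)) && ((!(4*k < acc + 2*m + 4)) ==> (w < -1 || acc < w + 9)))) && ((!(3*m == 0 ==> w == 3*acc + m - 8)) ==> ((m >= 5 ==> (w < -1 || acc < w)) && ((!(m >= 5)) ==> (w < -1 || acc < w))))
Then branch requires ((6*k == 15 ==> w == 3*acc + 2*k - 13) ==> ((acc > 6 ==> (w < -1 || acc < w)) && ((!(acc > 6)) ==> (w < -1 || acc < w + 9)))) && ((!(6*k == 15 ==> w == 3*acc + 2*k - 13)) ==> ((2*k >= 10 ==> (w < -1 || acc < w)) && ((!(2*k >= 10)) ==> (w < -1 || acc < w)))); else branch requires ((3*m == 0 ==> w == 3*acc + m - 8) ==> ((4*k < acc + 2*m + 4 ==> (w < -1 || acc < w)) && ((!(4*k < acc + 2*m + 4)) ==> (w < -1 || acc < w + 9)))) && ((!(3*m == 0 ==> w == 3*acc + m - 8)) ==> ((m >= 5 ==> (w < -1 || acc < w)) && ((!(m >= 5)) ==> (w < -1 || acc < w)))).
Before the if: (m == 5 ==> (((6*k == 15 ==> w == 3*acc + 2*k - 13) ==> ((acc > 6 ==> (w < -1 || acc < w)) && ((!(acc > 6)) ==> (w < -1 || acc < w + 9)))) && ((!(6*k == 15 ==> w == 3*acc + 2*k - 13)) ==> ((2*k >= 10 ==> (w < -1 || acc < w)) && ((!(2*k >= 10)) ==> (w < -1 || acc < w)))))) && ((!(m == 5)) ==> (((3*m == 0 ==> w == 3*acc + m - 8) ==> ((4*k < acc + 2*m + 4 ==> (w < -1 || acc < w)) && ((!(4*k < acc + 2*m + 4)) ==> (w < -1 || acc < w + 9)))) && ((!(3*m == 0 ==> w == 3*acc + m - 8)) ==> ((m >= 5 ==> (w < -1 || acc < w)) && ((!(m >= 5)) ==> (w < -1 || acc < w))))))
Answer: WP = (m == 5 ==> (((6*k == 15 ==> w == 3*acc + 2*k - 13) ==> ((acc > 6 ==> (w < -1 || acc < w)) && ((!(acc > 6)) ==> (w < -1 || acc < w + 9)))) && ((!(6*k == 15 ==> w == 3*acc + 2*k - 13)) ==> ((2*k >= 10 ==> (w < -1 || acc < w)) && ((!(2*k >= 10)) ==> (w < -1 || acc < w)))))) && ((!(m == 5)) ==> (((3*m == 0 ==> w == 3*acc + m - 8) ==> ((4*k < acc + 2*m + 4 ==> (w < -1 || acc < w)) && ((!(4*k < acc + 2*m + 4)) ==> (w < -1 || acc < w + 9)))) && ((!(3*m == 0 ==> w == 3*acc + m - 8)) ==> ((m >= 5 ==> (w < -1 || acc < w)) && ((!(m >= 5)) ==> (w < -1 || acc < w))))))
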